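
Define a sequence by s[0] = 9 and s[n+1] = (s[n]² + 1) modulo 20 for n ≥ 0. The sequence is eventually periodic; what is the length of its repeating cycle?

6

s[0] = 9, s[1] = 2, s[2] = 5, s[3] = 6, s[4] = 17, s[5] = 10, s[6] = 1, s[7] = 2.
Since s[7] = s[1] = 2, the sequence is eventually periodic: after a pre-period of length 1 it cycles with period 6.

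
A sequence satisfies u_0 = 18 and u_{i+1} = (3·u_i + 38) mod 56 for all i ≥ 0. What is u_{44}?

34

u_0 = 18; u_1 = 36; u_2 = 34; u_3 = 28; u_4 = 10; u_5 = 12; u_6 = 18.
Since u_6 = u_0 = 18, the sequence is periodic with period 6.
(44 - 0) mod 6 = 2, so u_{44} = u_2 = 34.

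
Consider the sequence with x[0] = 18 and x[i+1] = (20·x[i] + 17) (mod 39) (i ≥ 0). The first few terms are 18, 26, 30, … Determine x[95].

2

Computing terms: x[0] = 18,  x[1] = 26,  x[2] = 30,  x[3] = 32,  x[4] = 33,  x[5] = 14,  x[6] = 24,  x[7] = 29,  x[8] = 12,  x[9] = 23,  x[10] = 9,  x[11] = 2,  x[12] = 18.
The sequence repeats with period 12.
(95 - 0) mod 12 = 11, so x[95] = x[11] = 2.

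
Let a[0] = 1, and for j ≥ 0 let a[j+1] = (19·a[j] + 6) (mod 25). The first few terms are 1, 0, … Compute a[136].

Computing terms: a[0] = 1; a[1] = 0; a[2] = 6; a[3] = 20; a[4] = 11; a[5] = 15; a[6] = 16; a[7] = 10; a[8] = 21; a[9] = 5; a[10] = 1.
Since a[10] = a[0] = 1, the sequence is periodic with period 10.
So a[136] = a[0 + ((136-0) mod 10)] = a[6] = 16.

16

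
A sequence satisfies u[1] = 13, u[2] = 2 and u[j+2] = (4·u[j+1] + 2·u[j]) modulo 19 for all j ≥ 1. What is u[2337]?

u[1] = 13,  u[2] = 2,  u[3] = 15,  u[4] = 7,  u[5] = 1,  u[6] = 18,  u[7] = 17,  u[8] = 9,  u[9] = 13,  u[10] = 13,  u[11] = 2.
Since (u[10], u[11]) = (u[1], u[2]) = (13, 2) (two consecutive terms determine the rest), the sequence is periodic with period 9.
(2337 - 1) mod 9 = 5, so u[2337] = u[6] = 18.

18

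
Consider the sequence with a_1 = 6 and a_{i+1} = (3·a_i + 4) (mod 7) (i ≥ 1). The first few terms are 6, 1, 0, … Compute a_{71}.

Listing terms: a_1 = 6; a_2 = 1; a_3 = 0; a_4 = 4; a_5 = 2; a_6 = 3; a_7 = 6.
Since a_7 = a_1 = 6, the sequence is periodic with period 6.
So a_{71} = a_{1 + ((71-1) mod 6)} = a_5 = 2.

2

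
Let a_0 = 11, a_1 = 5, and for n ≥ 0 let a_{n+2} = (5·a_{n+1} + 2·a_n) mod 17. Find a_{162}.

a_0 = 11; a_1 = 5; a_2 = 13; a_3 = 7; a_4 = 10; a_5 = 13; a_6 = 0; a_7 = 9; a_8 = 11; a_9 = 5.
The sequence repeats with period 8.
(162 - 0) mod 8 = 2, so a_{162} = a_2 = 13.

13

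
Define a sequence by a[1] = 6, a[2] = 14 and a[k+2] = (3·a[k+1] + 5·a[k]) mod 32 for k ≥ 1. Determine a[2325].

8

We have a[1] = 6,  a[2] = 14,  a[3] = 8,  a[4] = 30,  a[5] = 2,  a[6] = 28,  a[7] = 30,  a[8] = 6,  a[9] = 8,  a[10] = 22,  a[11] = 10,  a[12] = 12,  a[13] = 22,  a[14] = 30,  a[15] = 8,  a[16] = 14,  a[17] = 18,  a[18] = 28,  a[19] = 14,  a[20] = 22,  a[21] = 8,  a[22] = 6,  a[23] = 26,  a[24] = 12,  a[25] = 6,  a[26] = 14.
Since (a[25], a[26]) = (a[1], a[2]) = (6, 14) (two consecutive terms determine the rest), the sequence is periodic with period 24.
(2325 - 1) mod 24 = 20, so a[2325] = a[21] = 8.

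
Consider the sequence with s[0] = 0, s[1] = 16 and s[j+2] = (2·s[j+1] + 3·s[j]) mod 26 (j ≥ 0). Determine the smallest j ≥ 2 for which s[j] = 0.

6

s[0] = 0, s[1] = 16, s[2] = 6, s[3] = 8, s[4] = 8, s[5] = 14, s[6] = 0, s[7] = 16.
The sequence repeats with period 6.
The value 0 next appears (with j ≥ 2) at s[6].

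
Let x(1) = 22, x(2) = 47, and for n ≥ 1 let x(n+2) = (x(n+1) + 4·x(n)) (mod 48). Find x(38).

43

Computing terms: x(1) = 22; x(2) = 47; x(3) = 39; x(4) = 35; x(5) = 47; x(6) = 43; x(7) = 39; x(8) = 19; x(9) = 31; x(10) = 11; x(11) = 39; x(12) = 35.
Since (x(11), x(12)) = (x(3), x(4)) = (39, 35) (two consecutive terms determine the rest), the sequence is eventually periodic: after a pre-period of length 2 it cycles with period 8.
For n ≥ 3, x(n) depends only on (n - 3) mod 8. (38 - 3) mod 8 = 3, so x(38) = x(6) = 43.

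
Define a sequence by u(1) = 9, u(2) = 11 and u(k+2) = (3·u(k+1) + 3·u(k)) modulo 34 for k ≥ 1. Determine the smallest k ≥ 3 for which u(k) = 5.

14

We have u(1) = 9; u(2) = 11; u(3) = 26; u(4) = 9; u(5) = 3; u(6) = 2; u(7) = 15; u(8) = 17; u(9) = 28; u(10) = 33; u(11) = 13; u(12) = 2; u(13) = 11; u(14) = 5; u(15) = 14; u(16) = 23; u(17) = 9; u(18) = 28; u(19) = 9; u(20) = 9; u(21) = 20; u(22) = 19; u(23) = 15; u(24) = 0; u(25) = 11; u(26) = 33; u(27) = 30; u(28) = 19; u(29) = 11; u(30) = 22; u(31) = 31; u(32) = 23; u(33) = 26; u(34) = 11; u(35) = 9; u(36) = 26; u(37) = 3; u(38) = 19; u(39) = 32; u(40) = 17; u(41) = 11; u(42) = 16; u(43) = 13; u(44) = 19; u(45) = 28; u(46) = 5; u(47) = 31; u(48) = 6; u(49) = 9; u(50) = 11.
Since (u(49), u(50)) = (u(1), u(2)) = (9, 11) (two consecutive terms determine the rest), the sequence is periodic with period 48.
The value 5 first appears (with k ≥ 3) at u(14).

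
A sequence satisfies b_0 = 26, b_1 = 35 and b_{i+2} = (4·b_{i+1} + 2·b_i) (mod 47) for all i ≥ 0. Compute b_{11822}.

26

Computing terms: b_0 = 26, b_1 = 35, b_2 = 4, b_3 = 39, b_4 = 23, b_5 = 29, b_6 = 21, b_7 = 1, b_8 = 46, b_9 = 45, b_{10} = 37, b_{11} = 3, b_{12} = 39, b_{13} = 21, b_{14} = 21, b_{15} = 32, b_{16} = 29, b_{17} = 39, b_{18} = 26, b_{19} = 41, b_{20} = 28, b_{21} = 6, b_{22} = 33, b_{23} = 3, b_{24} = 31, b_{25} = 36, b_{26} = 18, b_{27} = 3, b_{28} = 1, b_{29} = 10, b_{30} = 42, b_{31} = 0, b_{32} = 37, b_{33} = 7, b_{34} = 8, b_{35} = 46, b_{36} = 12, b_{37} = 46, b_{38} = 20, b_{39} = 31, b_{40} = 23, b_{41} = 13, b_{42} = 4, b_{43} = 42, b_{44} = 35, b_{45} = 36, b_{46} = 26, b_{47} = 35.
Since (b_{46}, b_{47}) = (b_0, b_1) = (26, 35) (two consecutive terms determine the rest), the sequence is periodic with period 46.
So b_{11822} = b_{0 + ((11822-0) mod 46)} = b_0 = 26.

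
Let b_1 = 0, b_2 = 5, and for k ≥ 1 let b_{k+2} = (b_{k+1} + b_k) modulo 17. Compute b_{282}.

b_1 = 0; b_2 = 5; b_3 = 5; b_4 = 10; b_5 = 15; b_6 = 8; b_7 = 6; b_8 = 14; b_9 = 3; b_{10} = 0; b_{11} = 3; b_{12} = 3; b_{13} = 6; b_{14} = 9; b_{15} = 15; b_{16} = 7; b_{17} = 5; b_{18} = 12; b_{19} = 0; b_{20} = 12; b_{21} = 12; b_{22} = 7; b_{23} = 2; b_{24} = 9; b_{25} = 11; b_{26} = 3; b_{27} = 14; b_{28} = 0; b_{29} = 14; b_{30} = 14; b_{31} = 11; b_{32} = 8; b_{33} = 2; b_{34} = 10; b_{35} = 12; b_{36} = 5; b_{37} = 0; b_{38} = 5.
Since (b_{37}, b_{38}) = (b_1, b_2) = (0, 5) (two consecutive terms determine the rest), the sequence is periodic with period 36.
So b_{282} = b_{1 + ((282-1) mod 36)} = b_{30} = 14.

14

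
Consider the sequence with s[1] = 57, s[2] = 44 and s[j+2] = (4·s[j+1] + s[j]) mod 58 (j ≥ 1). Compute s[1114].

38

Computing terms: s[1] = 57, s[2] = 44, s[3] = 1, s[4] = 48, s[5] = 19, s[6] = 8, s[7] = 51, s[8] = 38, s[9] = 29, s[10] = 38, s[11] = 7, s[12] = 8, s[13] = 39, s[14] = 48, s[15] = 57, s[16] = 44.
Since (s[15], s[16]) = (s[1], s[2]) = (57, 44) (two consecutive terms determine the rest), the sequence is periodic with period 14.
So s[1114] = s[1 + ((1114-1) mod 14)] = s[8] = 38.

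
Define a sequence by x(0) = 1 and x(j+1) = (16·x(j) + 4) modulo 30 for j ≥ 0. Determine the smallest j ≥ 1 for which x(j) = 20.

We have x(0) = 1, x(1) = 20, x(2) = 24, x(3) = 28, x(4) = 2, x(5) = 6, x(6) = 10, x(7) = 14, x(8) = 18, x(9) = 22, x(10) = 26, x(11) = 0, x(12) = 4, x(13) = 8, x(14) = 12, x(15) = 16, x(16) = 20.
Since x(16) = x(1) = 20, the sequence is eventually periodic: after a pre-period of length 1 it cycles with period 15.
The value 20 first appears (with j ≥ 1) at x(1).

1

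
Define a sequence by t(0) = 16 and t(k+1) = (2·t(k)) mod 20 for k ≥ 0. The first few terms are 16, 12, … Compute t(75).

8

Listing terms: t(0) = 16,  t(1) = 12,  t(2) = 4,  t(3) = 8,  t(4) = 16.
Since t(4) = t(0) = 16, the sequence is periodic with period 4.
So t(75) = t(0 + ((75-0) mod 4)) = t(3) = 8.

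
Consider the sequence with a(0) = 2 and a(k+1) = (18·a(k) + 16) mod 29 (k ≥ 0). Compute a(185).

9

a(0) = 2, a(1) = 23, a(2) = 24, a(3) = 13, a(4) = 18, a(5) = 21, a(6) = 17, a(7) = 3, a(8) = 12, a(9) = 0, a(10) = 16, a(11) = 14, a(12) = 7, a(13) = 26, a(14) = 20, a(15) = 28, a(16) = 27, a(17) = 9, a(18) = 4, a(19) = 1, a(20) = 5, a(21) = 19, a(22) = 10, a(23) = 22, a(24) = 6, a(25) = 8, a(26) = 15, a(27) = 25, a(28) = 2.
The sequence repeats with period 28.
(185 - 0) mod 28 = 17, so a(185) = a(17) = 9.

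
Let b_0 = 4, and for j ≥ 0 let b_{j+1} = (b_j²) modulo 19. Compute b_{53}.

Listing terms: b_0 = 4; b_1 = 16; b_2 = 9; b_3 = 5; b_4 = 6; b_5 = 17; b_6 = 4.
The sequence repeats with period 6.
So b_{53} = b_{0 + ((53-0) mod 6)} = b_5 = 17.

17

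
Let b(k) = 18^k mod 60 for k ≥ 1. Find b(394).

Listing terms: b(1) = 18, b(2) = 24, b(3) = 12, b(4) = 36, b(5) = 48, b(6) = 24.
Since b(6) = b(2) = 24, the sequence is eventually periodic: after a pre-period of length 1 it cycles with period 4.
For k ≥ 2, b(k) depends only on (k - 2) mod 4. (394 - 2) mod 4 = 0, so b(394) = b(2) = 24.

24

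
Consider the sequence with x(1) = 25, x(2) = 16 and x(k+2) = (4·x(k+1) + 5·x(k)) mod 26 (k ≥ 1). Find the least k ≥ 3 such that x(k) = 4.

4

Computing terms: x(1) = 25, x(2) = 16, x(3) = 7, x(4) = 4, x(5) = 25, x(6) = 16.
Since (x(5), x(6)) = (x(1), x(2)) = (25, 16) (two consecutive terms determine the rest), the sequence is periodic with period 4.
The value 4 first appears (with k ≥ 3) at x(4).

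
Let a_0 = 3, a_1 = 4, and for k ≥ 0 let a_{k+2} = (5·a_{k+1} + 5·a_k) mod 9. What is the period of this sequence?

9

a_0 = 3; a_1 = 4; a_2 = 8; a_3 = 6; a_4 = 7; a_5 = 2; a_6 = 0; a_7 = 1; a_8 = 5; a_9 = 3; a_{10} = 4.
Since (a_9, a_{10}) = (a_0, a_1) = (3, 4) (two consecutive terms determine the rest), the sequence is periodic with period 9.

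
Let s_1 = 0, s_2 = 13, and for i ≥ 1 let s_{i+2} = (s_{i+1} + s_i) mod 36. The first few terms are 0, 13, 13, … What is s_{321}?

21

s_1 = 0; s_2 = 13; s_3 = 13; s_4 = 26; s_5 = 3; s_6 = 29; s_7 = 32; s_8 = 25; s_9 = 21; s_{10} = 10; s_{11} = 31; s_{12} = 5; s_{13} = 0; s_{14} = 5; s_{15} = 5; s_{16} = 10; s_{17} = 15; s_{18} = 25; s_{19} = 4; s_{20} = 29; s_{21} = 33; s_{22} = 26; s_{23} = 23; s_{24} = 13; s_{25} = 0; s_{26} = 13.
Since (s_{25}, s_{26}) = (s_1, s_2) = (0, 13) (two consecutive terms determine the rest), the sequence is periodic with period 24.
So s_{321} = s_{1 + ((321-1) mod 24)} = s_9 = 21.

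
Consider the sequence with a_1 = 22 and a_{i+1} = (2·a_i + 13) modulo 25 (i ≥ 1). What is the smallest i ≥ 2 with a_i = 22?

5

Listing terms: a_1 = 22, a_2 = 7, a_3 = 2, a_4 = 17, a_5 = 22.
The sequence repeats with period 4.
The value 22 next appears (with i ≥ 2) at a_5.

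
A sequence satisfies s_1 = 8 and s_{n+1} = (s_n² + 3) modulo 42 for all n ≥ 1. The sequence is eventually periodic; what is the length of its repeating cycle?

6

s_1 = 8; s_2 = 25; s_3 = 40; s_4 = 7; s_5 = 10; s_6 = 19; s_7 = 28; s_8 = 31; s_9 = 40.
Since s_9 = s_3 = 40, the sequence is eventually periodic: after a pre-period of length 2 it cycles with period 6.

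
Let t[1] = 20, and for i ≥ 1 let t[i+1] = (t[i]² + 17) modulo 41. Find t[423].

We have t[1] = 20, t[2] = 7, t[3] = 25, t[4] = 27, t[5] = 8, t[6] = 40, t[7] = 18, t[8] = 13, t[9] = 22, t[10] = 9, t[11] = 16, t[12] = 27.
Since t[12] = t[4] = 27, the sequence is eventually periodic: after a pre-period of length 3 it cycles with period 8.
For i ≥ 4, t[i] depends only on (i - 4) mod 8. (423 - 4) mod 8 = 3, so t[423] = t[7] = 18.

18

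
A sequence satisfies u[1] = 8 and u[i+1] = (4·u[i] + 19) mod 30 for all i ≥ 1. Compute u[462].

1

Listing terms: u[1] = 8, u[2] = 21, u[3] = 13, u[4] = 11, u[5] = 3, u[6] = 1, u[7] = 23, u[8] = 21.
Since u[8] = u[2] = 21, the sequence is eventually periodic: after a pre-period of length 1 it cycles with period 6.
For i ≥ 2, u[i] depends only on (i - 2) mod 6. (462 - 2) mod 6 = 4, so u[462] = u[6] = 1.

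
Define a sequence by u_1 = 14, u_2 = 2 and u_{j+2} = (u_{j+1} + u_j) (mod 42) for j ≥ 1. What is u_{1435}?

u_1 = 14,  u_2 = 2,  u_3 = 16,  u_4 = 18,  u_5 = 34,  u_6 = 10,  u_7 = 2,  u_8 = 12,  u_9 = 14,  u_{10} = 26,  u_{11} = 40,  u_{12} = 24,  u_{13} = 22,  u_{14} = 4,  u_{15} = 26,  u_{16} = 30,  u_{17} = 14,  u_{18} = 2.
Since (u_{17}, u_{18}) = (u_1, u_2) = (14, 2) (two consecutive terms determine the rest), the sequence is periodic with period 16.
So u_{1435} = u_{1 + ((1435-1) mod 16)} = u_{11} = 40.

40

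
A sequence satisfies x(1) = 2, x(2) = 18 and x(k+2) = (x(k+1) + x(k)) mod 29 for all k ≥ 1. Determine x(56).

Listing terms: x(1) = 2, x(2) = 18, x(3) = 20, x(4) = 9, x(5) = 0, x(6) = 9, x(7) = 9, x(8) = 18, x(9) = 27, x(10) = 16, x(11) = 14, x(12) = 1, x(13) = 15, x(14) = 16, x(15) = 2, x(16) = 18.
The sequence repeats with period 14.
So x(56) = x(1 + ((56-1) mod 14)) = x(14) = 16.

16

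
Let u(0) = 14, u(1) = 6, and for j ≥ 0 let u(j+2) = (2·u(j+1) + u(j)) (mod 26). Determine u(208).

20

We have u(0) = 14; u(1) = 6; u(2) = 0; u(3) = 6; u(4) = 12; u(5) = 4; u(6) = 20; u(7) = 18; u(8) = 4; u(9) = 0; u(10) = 4; u(11) = 8; u(12) = 20; u(13) = 22; u(14) = 12; u(15) = 20; u(16) = 0; u(17) = 20; u(18) = 14; u(19) = 22; u(20) = 6; u(21) = 8; u(22) = 22; u(23) = 0; u(24) = 22; u(25) = 18; u(26) = 6; u(27) = 4; u(28) = 14; u(29) = 6.
The sequence repeats with period 28.
So u(208) = u(0 + ((208-0) mod 28)) = u(12) = 20.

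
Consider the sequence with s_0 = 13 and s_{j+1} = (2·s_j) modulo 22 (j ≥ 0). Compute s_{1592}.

Computing terms: s_0 = 13; s_1 = 4; s_2 = 8; s_3 = 16; s_4 = 10; s_5 = 20; s_6 = 18; s_7 = 14; s_8 = 6; s_9 = 12; s_{10} = 2; s_{11} = 4.
Since s_{11} = s_1 = 4, the sequence is eventually periodic: after a pre-period of length 1 it cycles with period 10.
For j ≥ 1, s_j depends only on (j - 1) mod 10. (1592 - 1) mod 10 = 1, so s_{1592} = s_2 = 8.

8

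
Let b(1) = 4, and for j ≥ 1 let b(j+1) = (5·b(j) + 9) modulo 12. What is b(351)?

Listing terms: b(1) = 4, b(2) = 5, b(3) = 10, b(4) = 11, b(5) = 4.
Since b(5) = b(1) = 4, the sequence is periodic with period 4.
(351 - 1) mod 4 = 2, so b(351) = b(3) = 10.

10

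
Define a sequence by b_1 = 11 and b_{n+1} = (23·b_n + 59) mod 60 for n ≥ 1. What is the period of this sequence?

Computing terms: b_1 = 11, b_2 = 12, b_3 = 35, b_4 = 24, b_5 = 11.
Since b_5 = b_1 = 11, the sequence is periodic with period 4.

4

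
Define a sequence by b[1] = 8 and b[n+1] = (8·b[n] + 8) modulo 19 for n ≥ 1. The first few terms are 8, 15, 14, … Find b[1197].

14

We have b[1] = 8,  b[2] = 15,  b[3] = 14,  b[4] = 6,  b[5] = 18,  b[6] = 0,  b[7] = 8.
Since b[7] = b[1] = 8, the sequence is periodic with period 6.
(1197 - 1) mod 6 = 2, so b[1197] = b[3] = 14.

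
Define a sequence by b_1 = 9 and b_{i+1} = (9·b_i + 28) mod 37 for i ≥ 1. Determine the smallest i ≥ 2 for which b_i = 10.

Listing terms: b_1 = 9, b_2 = 35, b_3 = 10, b_4 = 7, b_5 = 17, b_6 = 33, b_7 = 29, b_8 = 30, b_9 = 2, b_{10} = 9.
Since b_{10} = b_1 = 9, the sequence is periodic with period 9.
The value 10 first appears (with i ≥ 2) at b_3.

3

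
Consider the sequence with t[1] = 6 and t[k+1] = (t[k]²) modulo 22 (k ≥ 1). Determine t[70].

14

t[1] = 6; t[2] = 14; t[3] = 20; t[4] = 4; t[5] = 16; t[6] = 14.
Since t[6] = t[2] = 14, the sequence is eventually periodic: after a pre-period of length 1 it cycles with period 4.
For k ≥ 2, t[k] depends only on (k - 2) mod 4. (70 - 2) mod 4 = 0, so t[70] = t[2] = 14.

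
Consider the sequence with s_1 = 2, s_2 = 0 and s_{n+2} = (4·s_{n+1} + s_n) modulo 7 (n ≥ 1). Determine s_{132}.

Computing terms: s_1 = 2; s_2 = 0; s_3 = 2; s_4 = 1; s_5 = 6; s_6 = 4; s_7 = 1; s_8 = 1; s_9 = 5; s_{10} = 0; s_{11} = 5; s_{12} = 6; s_{13} = 1; s_{14} = 3; s_{15} = 6; s_{16} = 6; s_{17} = 2; s_{18} = 0.
The sequence repeats with period 16.
(132 - 1) mod 16 = 3, so s_{132} = s_4 = 1.

1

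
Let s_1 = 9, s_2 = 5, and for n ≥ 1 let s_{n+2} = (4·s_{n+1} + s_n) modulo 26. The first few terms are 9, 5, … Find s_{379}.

17

We have s_1 = 9, s_2 = 5, s_3 = 3, s_4 = 17, s_5 = 19, s_6 = 15, s_7 = 1, s_8 = 19, s_9 = 25, s_{10} = 15, s_{11} = 7, s_{12} = 17, s_{13} = 23, s_{14} = 5, s_{15} = 17, s_{16} = 21, s_{17} = 23, s_{18} = 9, s_{19} = 7, s_{20} = 11, s_{21} = 25, s_{22} = 7, s_{23} = 1, s_{24} = 11, s_{25} = 19, s_{26} = 9, s_{27} = 3, s_{28} = 21, s_{29} = 9, s_{30} = 5.
The sequence repeats with period 28.
So s_{379} = s_{1 + ((379-1) mod 28)} = s_{15} = 17.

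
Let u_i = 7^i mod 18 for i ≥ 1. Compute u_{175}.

Computing terms: u_1 = 7, u_2 = 13, u_3 = 1, u_4 = 7.
The sequence repeats with period 3.
So u_{175} = u_{1 + ((175-1) mod 3)} = u_1 = 7.

7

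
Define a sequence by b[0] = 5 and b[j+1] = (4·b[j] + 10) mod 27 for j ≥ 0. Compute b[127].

We have b[0] = 5, b[1] = 3, b[2] = 22, b[3] = 17, b[4] = 24, b[5] = 25, b[6] = 2, b[7] = 18, b[8] = 1, b[9] = 14, b[10] = 12, b[11] = 4, b[12] = 26, b[13] = 6, b[14] = 7, b[15] = 11, b[16] = 0, b[17] = 10, b[18] = 23, b[19] = 21, b[20] = 13, b[21] = 8, b[22] = 15, b[23] = 16, b[24] = 20, b[25] = 9, b[26] = 19, b[27] = 5.
The sequence repeats with period 27.
(127 - 0) mod 27 = 19, so b[127] = b[19] = 21.

21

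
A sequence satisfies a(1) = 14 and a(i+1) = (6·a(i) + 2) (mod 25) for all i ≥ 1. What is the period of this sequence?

25

a(1) = 14,  a(2) = 11,  a(3) = 18,  a(4) = 10,  a(5) = 12,  a(6) = 24,  a(7) = 21,  a(8) = 3,  a(9) = 20,  a(10) = 22,  a(11) = 9,  a(12) = 6,  a(13) = 13,  a(14) = 5,  a(15) = 7,  a(16) = 19,  a(17) = 16,  a(18) = 23,  a(19) = 15,  a(20) = 17,  a(21) = 4,  a(22) = 1,  a(23) = 8,  a(24) = 0,  a(25) = 2,  a(26) = 14.
Since a(26) = a(1) = 14, the sequence is periodic with period 25.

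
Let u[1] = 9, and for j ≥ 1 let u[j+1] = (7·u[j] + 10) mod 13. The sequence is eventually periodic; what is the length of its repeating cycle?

Listing terms: u[1] = 9; u[2] = 8; u[3] = 1; u[4] = 4; u[5] = 12; u[6] = 3; u[7] = 5; u[8] = 6; u[9] = 0; u[10] = 10; u[11] = 2; u[12] = 11; u[13] = 9.
Since u[13] = u[1] = 9, the sequence is periodic with period 12.

12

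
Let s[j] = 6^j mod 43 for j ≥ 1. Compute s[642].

1

We have s[1] = 6,  s[2] = 36,  s[3] = 1,  s[4] = 6.
Since s[4] = s[1] = 6, the sequence is periodic with period 3.
(642 - 1) mod 3 = 2, so s[642] = s[3] = 1.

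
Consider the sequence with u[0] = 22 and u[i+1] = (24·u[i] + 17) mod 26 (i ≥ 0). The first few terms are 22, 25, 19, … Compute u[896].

1

u[0] = 22,  u[1] = 25,  u[2] = 19,  u[3] = 5,  u[4] = 7,  u[5] = 3,  u[6] = 11,  u[7] = 21,  u[8] = 1,  u[9] = 15,  u[10] = 13,  u[11] = 17,  u[12] = 9,  u[13] = 25.
Since u[13] = u[1] = 25, the sequence is eventually periodic: after a pre-period of length 1 it cycles with period 12.
For i ≥ 1, u[i] depends only on (i - 1) mod 12. (896 - 1) mod 12 = 7, so u[896] = u[8] = 1.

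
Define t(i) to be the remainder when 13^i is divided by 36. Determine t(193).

13

We have t(1) = 13, t(2) = 25, t(3) = 1, t(4) = 13.
Since t(4) = t(1) = 13, the sequence is periodic with period 3.
(193 - 1) mod 3 = 0, so t(193) = t(1) = 13.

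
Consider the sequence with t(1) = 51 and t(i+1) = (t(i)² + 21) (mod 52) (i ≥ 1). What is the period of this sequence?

6

Computing terms: t(1) = 51; t(2) = 22; t(3) = 37; t(4) = 38; t(5) = 9; t(6) = 50; t(7) = 25; t(8) = 22.
Since t(8) = t(2) = 22, the sequence is eventually periodic: after a pre-period of length 1 it cycles with period 6.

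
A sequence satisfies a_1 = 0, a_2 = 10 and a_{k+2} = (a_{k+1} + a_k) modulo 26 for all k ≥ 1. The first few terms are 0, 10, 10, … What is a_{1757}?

We have a_1 = 0,  a_2 = 10,  a_3 = 10,  a_4 = 20,  a_5 = 4,  a_6 = 24,  a_7 = 2,  a_8 = 0,  a_9 = 2,  a_{10} = 2,  a_{11} = 4,  a_{12} = 6,  a_{13} = 10,  a_{14} = 16,  a_{15} = 0,  a_{16} = 16,  a_{17} = 16,  a_{18} = 6,  a_{19} = 22,  a_{20} = 2,  a_{21} = 24,  a_{22} = 0,  a_{23} = 24,  a_{24} = 24,  a_{25} = 22,  a_{26} = 20,  a_{27} = 16,  a_{28} = 10,  a_{29} = 0,  a_{30} = 10.
Since (a_{29}, a_{30}) = (a_1, a_2) = (0, 10) (two consecutive terms determine the rest), the sequence is periodic with period 28.
(1757 - 1) mod 28 = 20, so a_{1757} = a_{21} = 24.

24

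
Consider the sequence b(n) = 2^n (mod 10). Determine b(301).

Listing terms: b(0) = 1,  b(1) = 2,  b(2) = 4,  b(3) = 8,  b(4) = 6,  b(5) = 2.
Since b(5) = b(1) = 2, the sequence is eventually periodic: after a pre-period of length 1 it cycles with period 4.
For n ≥ 1, b(n) depends only on (n - 1) mod 4. (301 - 1) mod 4 = 0, so b(301) = b(1) = 2.

2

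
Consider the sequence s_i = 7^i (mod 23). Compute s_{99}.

We have s_0 = 1; s_1 = 7; s_2 = 3; s_3 = 21; s_4 = 9; s_5 = 17; s_6 = 4; s_7 = 5; s_8 = 12; s_9 = 15; s_{10} = 13; s_{11} = 22; s_{12} = 16; s_{13} = 20; s_{14} = 2; s_{15} = 14; s_{16} = 6; s_{17} = 19; s_{18} = 18; s_{19} = 11; s_{20} = 8; s_{21} = 10; s_{22} = 1.
Since s_{22} = s_0 = 1, the sequence is periodic with period 22.
So s_{99} = s_{0 + ((99-0) mod 22)} = s_{11} = 22.

22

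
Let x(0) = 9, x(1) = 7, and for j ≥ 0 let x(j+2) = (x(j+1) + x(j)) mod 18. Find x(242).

Computing terms: x(0) = 9, x(1) = 7, x(2) = 16, x(3) = 5, x(4) = 3, x(5) = 8, x(6) = 11, x(7) = 1, x(8) = 12, x(9) = 13, x(10) = 7, x(11) = 2, x(12) = 9, x(13) = 11, x(14) = 2, x(15) = 13, x(16) = 15, x(17) = 10, x(18) = 7, x(19) = 17, x(20) = 6, x(21) = 5, x(22) = 11, x(23) = 16, x(24) = 9, x(25) = 7.
The sequence repeats with period 24.
(242 - 0) mod 24 = 2, so x(242) = x(2) = 16.

16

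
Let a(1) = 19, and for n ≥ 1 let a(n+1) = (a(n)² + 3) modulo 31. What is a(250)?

23

a(1) = 19, a(2) = 23, a(3) = 5, a(4) = 28, a(5) = 12, a(6) = 23.
Since a(6) = a(2) = 23, the sequence is eventually periodic: after a pre-period of length 1 it cycles with period 4.
For n ≥ 2, a(n) depends only on (n - 2) mod 4. (250 - 2) mod 4 = 0, so a(250) = a(2) = 23.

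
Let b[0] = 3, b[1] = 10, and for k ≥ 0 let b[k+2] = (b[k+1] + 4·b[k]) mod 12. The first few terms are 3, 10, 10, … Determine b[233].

10

b[0] = 3,  b[1] = 10,  b[2] = 10,  b[3] = 2,  b[4] = 6,  b[5] = 2,  b[6] = 2,  b[7] = 10,  b[8] = 6,  b[9] = 10,  b[10] = 10.
Since (b[9], b[10]) = (b[1], b[2]) = (10, 10) (two consecutive terms determine the rest), the sequence is eventually periodic: after a pre-period of length 1 it cycles with period 8.
For k ≥ 1, b[k] depends only on (k - 1) mod 8. (233 - 1) mod 8 = 0, so b[233] = b[1] = 10.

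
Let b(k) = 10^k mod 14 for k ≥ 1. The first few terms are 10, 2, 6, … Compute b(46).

b(1) = 10, b(2) = 2, b(3) = 6, b(4) = 4, b(5) = 12, b(6) = 8, b(7) = 10.
Since b(7) = b(1) = 10, the sequence is periodic with period 6.
So b(46) = b(1 + ((46-1) mod 6)) = b(4) = 4.

4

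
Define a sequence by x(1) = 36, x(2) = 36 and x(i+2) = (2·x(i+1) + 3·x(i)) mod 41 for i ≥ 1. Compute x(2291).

x(1) = 36; x(2) = 36; x(3) = 16; x(4) = 17; x(5) = 0; x(6) = 10; x(7) = 20; x(8) = 29; x(9) = 36; x(10) = 36.
The sequence repeats with period 8.
(2291 - 1) mod 8 = 2, so x(2291) = x(3) = 16.

16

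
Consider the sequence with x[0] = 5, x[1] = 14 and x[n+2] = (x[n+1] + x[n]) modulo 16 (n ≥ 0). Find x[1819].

14

x[0] = 5, x[1] = 14, x[2] = 3, x[3] = 1, x[4] = 4, x[5] = 5, x[6] = 9, x[7] = 14, x[8] = 7, x[9] = 5, x[10] = 12, x[11] = 1, x[12] = 13, x[13] = 14, x[14] = 11, x[15] = 9, x[16] = 4, x[17] = 13, x[18] = 1, x[19] = 14, x[20] = 15, x[21] = 13, x[22] = 12, x[23] = 9, x[24] = 5, x[25] = 14.
The sequence repeats with period 24.
(1819 - 0) mod 24 = 19, so x[1819] = x[19] = 14.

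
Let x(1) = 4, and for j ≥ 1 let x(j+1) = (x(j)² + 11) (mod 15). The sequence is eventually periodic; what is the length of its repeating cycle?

6

Listing terms: x(1) = 4,  x(2) = 12,  x(3) = 5,  x(4) = 6,  x(5) = 2,  x(6) = 0,  x(7) = 11,  x(8) = 12.
Since x(8) = x(2) = 12, the sequence is eventually periodic: after a pre-period of length 1 it cycles with period 6.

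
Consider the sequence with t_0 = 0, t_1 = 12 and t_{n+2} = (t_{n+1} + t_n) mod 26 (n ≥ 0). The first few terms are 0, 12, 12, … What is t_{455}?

0

Listing terms: t_0 = 0; t_1 = 12; t_2 = 12; t_3 = 24; t_4 = 10; t_5 = 8; t_6 = 18; t_7 = 0; t_8 = 18; t_9 = 18; t_{10} = 10; t_{11} = 2; t_{12} = 12; t_{13} = 14; t_{14} = 0; t_{15} = 14; t_{16} = 14; t_{17} = 2; t_{18} = 16; t_{19} = 18; t_{20} = 8; t_{21} = 0; t_{22} = 8; t_{23} = 8; t_{24} = 16; t_{25} = 24; t_{26} = 14; t_{27} = 12; t_{28} = 0; t_{29} = 12.
The sequence repeats with period 28.
So t_{455} = t_{0 + ((455-0) mod 28)} = t_7 = 0.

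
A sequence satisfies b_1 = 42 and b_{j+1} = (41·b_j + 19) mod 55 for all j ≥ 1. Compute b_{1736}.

We have b_1 = 42,  b_2 = 36,  b_3 = 10,  b_4 = 44,  b_5 = 8,  b_6 = 17,  b_7 = 1,  b_8 = 5,  b_9 = 4,  b_{10} = 18,  b_{11} = 42.
The sequence repeats with period 10.
So b_{1736} = b_{1 + ((1736-1) mod 10)} = b_6 = 17.

17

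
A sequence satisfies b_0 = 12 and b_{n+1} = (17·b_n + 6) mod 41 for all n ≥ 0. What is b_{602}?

b_0 = 12,  b_1 = 5,  b_2 = 9,  b_3 = 36,  b_4 = 3,  b_5 = 16,  b_6 = 32,  b_7 = 17,  b_8 = 8,  b_9 = 19,  b_{10} = 1,  b_{11} = 23,  b_{12} = 28,  b_{13} = 31,  b_{14} = 0,  b_{15} = 6,  b_{16} = 26,  b_{17} = 38,  b_{18} = 37,  b_{19} = 20,  b_{20} = 18,  b_{21} = 25,  b_{22} = 21,  b_{23} = 35,  b_{24} = 27,  b_{25} = 14,  b_{26} = 39,  b_{27} = 13,  b_{28} = 22,  b_{29} = 11,  b_{30} = 29,  b_{31} = 7,  b_{32} = 2,  b_{33} = 40,  b_{34} = 30,  b_{35} = 24,  b_{36} = 4,  b_{37} = 33,  b_{38} = 34,  b_{39} = 10,  b_{40} = 12.
Since b_{40} = b_0 = 12, the sequence is periodic with period 40.
(602 - 0) mod 40 = 2, so b_{602} = b_2 = 9.

9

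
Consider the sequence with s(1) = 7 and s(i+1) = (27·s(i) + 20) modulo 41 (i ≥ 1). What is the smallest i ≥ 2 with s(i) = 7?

Listing terms: s(1) = 7,  s(2) = 4,  s(3) = 5,  s(4) = 32,  s(5) = 23,  s(6) = 26,  s(7) = 25,  s(8) = 39,  s(9) = 7.
The sequence repeats with period 8.
The value 7 next appears (with i ≥ 2) at s(9).

9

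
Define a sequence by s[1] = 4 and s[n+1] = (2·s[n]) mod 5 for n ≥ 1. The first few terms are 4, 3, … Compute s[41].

Listing terms: s[1] = 4, s[2] = 3, s[3] = 1, s[4] = 2, s[5] = 4.
Since s[5] = s[1] = 4, the sequence is periodic with period 4.
(41 - 1) mod 4 = 0, so s[41] = s[1] = 4.

4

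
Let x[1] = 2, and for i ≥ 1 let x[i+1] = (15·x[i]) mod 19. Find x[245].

8

x[1] = 2, x[2] = 11, x[3] = 13, x[4] = 5, x[5] = 18, x[6] = 4, x[7] = 3, x[8] = 7, x[9] = 10, x[10] = 17, x[11] = 8, x[12] = 6, x[13] = 14, x[14] = 1, x[15] = 15, x[16] = 16, x[17] = 12, x[18] = 9, x[19] = 2.
The sequence repeats with period 18.
(245 - 1) mod 18 = 10, so x[245] = x[11] = 8.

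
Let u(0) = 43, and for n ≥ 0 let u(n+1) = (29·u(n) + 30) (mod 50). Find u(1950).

Listing terms: u(0) = 43, u(1) = 27, u(2) = 13, u(3) = 7, u(4) = 33, u(5) = 37, u(6) = 3, u(7) = 17, u(8) = 23, u(9) = 47, u(10) = 43.
Since u(10) = u(0) = 43, the sequence is periodic with period 10.
(1950 - 0) mod 10 = 0, so u(1950) = u(0) = 43.

43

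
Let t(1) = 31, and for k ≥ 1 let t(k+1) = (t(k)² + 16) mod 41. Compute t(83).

Listing terms: t(1) = 31,  t(2) = 34,  t(3) = 24,  t(4) = 18,  t(5) = 12,  t(6) = 37,  t(7) = 32,  t(8) = 15,  t(9) = 36,  t(10) = 0,  t(11) = 16,  t(12) = 26,  t(13) = 36.
Since t(13) = t(9) = 36, the sequence is eventually periodic: after a pre-period of length 8 it cycles with period 4.
For k ≥ 9, t(k) depends only on (k - 9) mod 4. (83 - 9) mod 4 = 2, so t(83) = t(11) = 16.

16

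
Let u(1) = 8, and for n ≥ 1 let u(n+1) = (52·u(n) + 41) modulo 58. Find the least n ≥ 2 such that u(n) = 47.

We have u(1) = 8,  u(2) = 51,  u(3) = 25,  u(4) = 7,  u(5) = 57,  u(6) = 47,  u(7) = 49,  u(8) = 37,  u(9) = 51.
Since u(9) = u(2) = 51, the sequence is eventually periodic: after a pre-period of length 1 it cycles with period 7.
The value 47 first appears (with n ≥ 2) at u(6).

6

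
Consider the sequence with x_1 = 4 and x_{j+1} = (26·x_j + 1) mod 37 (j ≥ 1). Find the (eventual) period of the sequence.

x_1 = 4, x_2 = 31, x_3 = 30, x_4 = 4.
Since x_4 = x_1 = 4, the sequence is periodic with period 3.

3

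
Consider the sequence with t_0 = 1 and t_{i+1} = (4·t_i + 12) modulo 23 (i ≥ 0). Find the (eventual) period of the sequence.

Computing terms: t_0 = 1; t_1 = 16; t_2 = 7; t_3 = 17; t_4 = 11; t_5 = 10; t_6 = 6; t_7 = 13; t_8 = 18; t_9 = 15; t_{10} = 3; t_{11} = 1.
Since t_{11} = t_0 = 1, the sequence is periodic with period 11.

11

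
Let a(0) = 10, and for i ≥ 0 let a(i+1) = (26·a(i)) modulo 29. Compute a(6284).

15

Computing terms: a(0) = 10,  a(1) = 28,  a(2) = 3,  a(3) = 20,  a(4) = 27,  a(5) = 6,  a(6) = 11,  a(7) = 25,  a(8) = 12,  a(9) = 22,  a(10) = 21,  a(11) = 24,  a(12) = 15,  a(13) = 13,  a(14) = 19,  a(15) = 1,  a(16) = 26,  a(17) = 9,  a(18) = 2,  a(19) = 23,  a(20) = 18,  a(21) = 4,  a(22) = 17,  a(23) = 7,  a(24) = 8,  a(25) = 5,  a(26) = 14,  a(27) = 16,  a(28) = 10.
Since a(28) = a(0) = 10, the sequence is periodic with period 28.
So a(6284) = a(0 + ((6284-0) mod 28)) = a(12) = 15.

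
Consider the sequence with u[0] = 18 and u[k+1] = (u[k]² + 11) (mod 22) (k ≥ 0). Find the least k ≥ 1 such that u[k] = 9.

3

Listing terms: u[0] = 18, u[1] = 5, u[2] = 14, u[3] = 9, u[4] = 4, u[5] = 5.
Since u[5] = u[1] = 5, the sequence is eventually periodic: after a pre-period of length 1 it cycles with period 4.
The value 9 first appears (with k ≥ 1) at u[3].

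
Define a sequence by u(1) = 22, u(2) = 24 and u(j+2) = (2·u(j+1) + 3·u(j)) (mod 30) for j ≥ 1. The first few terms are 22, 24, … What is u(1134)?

24

Listing terms: u(1) = 22,  u(2) = 24,  u(3) = 24,  u(4) = 0,  u(5) = 12,  u(6) = 24,  u(7) = 24.
Since (u(6), u(7)) = (u(2), u(3)) = (24, 24) (two consecutive terms determine the rest), the sequence is eventually periodic: after a pre-period of length 1 it cycles with period 4.
For j ≥ 2, u(j) depends only on (j - 2) mod 4. (1134 - 2) mod 4 = 0, so u(1134) = u(2) = 24.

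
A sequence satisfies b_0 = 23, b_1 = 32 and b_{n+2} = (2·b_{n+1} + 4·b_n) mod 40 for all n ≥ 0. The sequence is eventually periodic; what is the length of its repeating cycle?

Computing terms: b_0 = 23; b_1 = 32; b_2 = 36; b_3 = 0; b_4 = 24; b_5 = 8; b_6 = 32; b_7 = 16; b_8 = 0; b_9 = 24.
Since (b_8, b_9) = (b_3, b_4) = (0, 24) (two consecutive terms determine the rest), the sequence is eventually periodic: after a pre-period of length 3 it cycles with period 5.

5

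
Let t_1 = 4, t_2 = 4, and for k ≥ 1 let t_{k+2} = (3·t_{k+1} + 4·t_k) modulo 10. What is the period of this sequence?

10

t_1 = 4, t_2 = 4, t_3 = 8, t_4 = 0, t_5 = 2, t_6 = 6, t_7 = 6, t_8 = 2, t_9 = 0, t_{10} = 8, t_{11} = 4, t_{12} = 4.
Since (t_{11}, t_{12}) = (t_1, t_2) = (4, 4) (two consecutive terms determine the rest), the sequence is periodic with period 10.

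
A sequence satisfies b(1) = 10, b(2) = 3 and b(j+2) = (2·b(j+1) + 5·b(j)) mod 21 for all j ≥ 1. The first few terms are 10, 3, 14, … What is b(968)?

We have b(1) = 10,  b(2) = 3,  b(3) = 14,  b(4) = 1,  b(5) = 9,  b(6) = 2,  b(7) = 7,  b(8) = 3,  b(9) = 20,  b(10) = 13,  b(11) = 0,  b(12) = 2,  b(13) = 4,  b(14) = 18,  b(15) = 14,  b(16) = 13,  b(17) = 12,  b(18) = 5,  b(19) = 7,  b(20) = 18,  b(21) = 8,  b(22) = 1,  b(23) = 0,  b(24) = 5,  b(25) = 10,  b(26) = 3.
Since (b(25), b(26)) = (b(1), b(2)) = (10, 3) (two consecutive terms determine the rest), the sequence is periodic with period 24.
(968 - 1) mod 24 = 7, so b(968) = b(8) = 3.

3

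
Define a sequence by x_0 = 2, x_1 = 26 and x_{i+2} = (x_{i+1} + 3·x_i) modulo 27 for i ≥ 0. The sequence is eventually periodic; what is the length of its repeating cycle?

9

Listing terms: x_0 = 2, x_1 = 26, x_2 = 5, x_3 = 2, x_4 = 17, x_5 = 23, x_6 = 20, x_7 = 8, x_8 = 14, x_9 = 11, x_{10} = 26, x_{11} = 5.
Since (x_{10}, x_{11}) = (x_1, x_2) = (26, 5) (two consecutive terms determine the rest), the sequence is eventually periodic: after a pre-period of length 1 it cycles with period 9.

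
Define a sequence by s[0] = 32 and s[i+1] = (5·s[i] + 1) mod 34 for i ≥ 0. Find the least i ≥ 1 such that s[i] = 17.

We have s[0] = 32; s[1] = 25; s[2] = 24; s[3] = 19; s[4] = 28; s[5] = 5; s[6] = 26; s[7] = 29; s[8] = 10; s[9] = 17; s[10] = 18; s[11] = 23; s[12] = 14; s[13] = 3; s[14] = 16; s[15] = 13; s[16] = 32.
The sequence repeats with period 16.
The value 17 first appears (with i ≥ 1) at s[9].

9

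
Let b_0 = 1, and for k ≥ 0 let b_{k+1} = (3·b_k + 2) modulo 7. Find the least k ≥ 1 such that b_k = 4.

b_0 = 1,  b_1 = 5,  b_2 = 3,  b_3 = 4,  b_4 = 0,  b_5 = 2,  b_6 = 1.
Since b_6 = b_0 = 1, the sequence is periodic with period 6.
The value 4 first appears (with k ≥ 1) at b_3.

3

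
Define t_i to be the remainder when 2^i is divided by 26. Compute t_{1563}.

8

We have t_0 = 1; t_1 = 2; t_2 = 4; t_3 = 8; t_4 = 16; t_5 = 6; t_6 = 12; t_7 = 24; t_8 = 22; t_9 = 18; t_{10} = 10; t_{11} = 20; t_{12} = 14; t_{13} = 2.
Since t_{13} = t_1 = 2, the sequence is eventually periodic: after a pre-period of length 1 it cycles with period 12.
For i ≥ 1, t_i depends only on (i - 1) mod 12. (1563 - 1) mod 12 = 2, so t_{1563} = t_3 = 8.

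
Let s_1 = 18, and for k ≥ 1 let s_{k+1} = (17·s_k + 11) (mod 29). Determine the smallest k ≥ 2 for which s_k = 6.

Computing terms: s_1 = 18; s_2 = 27; s_3 = 6; s_4 = 26; s_5 = 18.
The sequence repeats with period 4.
The value 6 first appears (with k ≥ 2) at s_3.

3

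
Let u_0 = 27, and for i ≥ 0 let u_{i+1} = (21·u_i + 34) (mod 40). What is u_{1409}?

33

We have u_0 = 27,  u_1 = 1,  u_2 = 15,  u_3 = 29,  u_4 = 3,  u_5 = 17,  u_6 = 31,  u_7 = 5,  u_8 = 19,  u_9 = 33,  u_{10} = 7,  u_{11} = 21,  u_{12} = 35,  u_{13} = 9,  u_{14} = 23,  u_{15} = 37,  u_{16} = 11,  u_{17} = 25,  u_{18} = 39,  u_{19} = 13,  u_{20} = 27.
The sequence repeats with period 20.
So u_{1409} = u_{0 + ((1409-0) mod 20)} = u_9 = 33.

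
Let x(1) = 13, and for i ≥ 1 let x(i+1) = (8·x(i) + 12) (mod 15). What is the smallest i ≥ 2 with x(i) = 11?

2

Listing terms: x(1) = 13,  x(2) = 11,  x(3) = 10,  x(4) = 2,  x(5) = 13.
The sequence repeats with period 4.
The value 11 first appears (with i ≥ 2) at x(2).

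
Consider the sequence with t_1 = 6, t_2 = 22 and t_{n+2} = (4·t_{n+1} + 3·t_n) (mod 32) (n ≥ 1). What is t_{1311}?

10

Computing terms: t_1 = 6,  t_2 = 22,  t_3 = 10,  t_4 = 10,  t_5 = 6,  t_6 = 22.
The sequence repeats with period 4.
(1311 - 1) mod 4 = 2, so t_{1311} = t_3 = 10.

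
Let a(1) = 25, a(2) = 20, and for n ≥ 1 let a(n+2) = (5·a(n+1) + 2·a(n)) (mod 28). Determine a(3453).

10

Computing terms: a(1) = 25; a(2) = 20; a(3) = 10; a(4) = 6; a(5) = 22; a(6) = 10; a(7) = 10; a(8) = 14; a(9) = 6; a(10) = 2; a(11) = 22; a(12) = 2; a(13) = 26; a(14) = 22; a(15) = 22; a(16) = 14; a(17) = 2; a(18) = 10; a(19) = 26; a(20) = 10; a(21) = 18; a(22) = 26; a(23) = 26; a(24) = 14; a(25) = 10; a(26) = 22; a(27) = 18; a(28) = 22; a(29) = 6; a(30) = 18; a(31) = 18; a(32) = 14; a(33) = 22; a(34) = 26; a(35) = 6; a(36) = 26; a(37) = 2; a(38) = 6; a(39) = 6; a(40) = 14; a(41) = 26; a(42) = 18; a(43) = 2; a(44) = 18; a(45) = 10; a(46) = 2; a(47) = 2; a(48) = 14; a(49) = 18; a(50) = 6; a(51) = 10; a(52) = 6.
Since (a(51), a(52)) = (a(3), a(4)) = (10, 6) (two consecutive terms determine the rest), the sequence is eventually periodic: after a pre-period of length 2 it cycles with period 48.
For n ≥ 3, a(n) depends only on (n - 3) mod 48. (3453 - 3) mod 48 = 42, so a(3453) = a(45) = 10.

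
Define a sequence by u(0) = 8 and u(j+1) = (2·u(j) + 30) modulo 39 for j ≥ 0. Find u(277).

u(0) = 8,  u(1) = 7,  u(2) = 5,  u(3) = 1,  u(4) = 32,  u(5) = 16,  u(6) = 23,  u(7) = 37,  u(8) = 26,  u(9) = 4,  u(10) = 38,  u(11) = 28,  u(12) = 8.
The sequence repeats with period 12.
(277 - 0) mod 12 = 1, so u(277) = u(1) = 7.

7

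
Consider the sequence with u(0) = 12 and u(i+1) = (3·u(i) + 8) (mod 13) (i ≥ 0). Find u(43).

5

Listing terms: u(0) = 12,  u(1) = 5,  u(2) = 10,  u(3) = 12.
The sequence repeats with period 3.
So u(43) = u(0 + ((43-0) mod 3)) = u(1) = 5.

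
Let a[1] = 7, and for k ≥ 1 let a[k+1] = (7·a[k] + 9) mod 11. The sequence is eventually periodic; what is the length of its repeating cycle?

We have a[1] = 7, a[2] = 3, a[3] = 8, a[4] = 10, a[5] = 2, a[6] = 1, a[7] = 5, a[8] = 0, a[9] = 9, a[10] = 6, a[11] = 7.
Since a[11] = a[1] = 7, the sequence is periodic with period 10.

10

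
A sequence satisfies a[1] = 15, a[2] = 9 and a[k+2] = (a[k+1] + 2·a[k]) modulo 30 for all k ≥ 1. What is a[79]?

9

a[1] = 15,  a[2] = 9,  a[3] = 9,  a[4] = 27,  a[5] = 15,  a[6] = 9.
Since (a[5], a[6]) = (a[1], a[2]) = (15, 9) (two consecutive terms determine the rest), the sequence is periodic with period 4.
(79 - 1) mod 4 = 2, so a[79] = a[3] = 9.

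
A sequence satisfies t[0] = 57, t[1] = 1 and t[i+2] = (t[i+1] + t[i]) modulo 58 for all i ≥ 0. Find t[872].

Computing terms: t[0] = 57; t[1] = 1; t[2] = 0; t[3] = 1; t[4] = 1; t[5] = 2; t[6] = 3; t[7] = 5; t[8] = 8; t[9] = 13; t[10] = 21; t[11] = 34; t[12] = 55; t[13] = 31; t[14] = 28; t[15] = 1; t[16] = 29; t[17] = 30; t[18] = 1; t[19] = 31; t[20] = 32; t[21] = 5; t[22] = 37; t[23] = 42; t[24] = 21; t[25] = 5; t[26] = 26; t[27] = 31; t[28] = 57; t[29] = 30; t[30] = 29; t[31] = 1; t[32] = 30; t[33] = 31; t[34] = 3; t[35] = 34; t[36] = 37; t[37] = 13; t[38] = 50; t[39] = 5; t[40] = 55; t[41] = 2; t[42] = 57; t[43] = 1.
Since (t[42], t[43]) = (t[0], t[1]) = (57, 1) (two consecutive terms determine the rest), the sequence is periodic with period 42.
(872 - 0) mod 42 = 32, so t[872] = t[32] = 30.

30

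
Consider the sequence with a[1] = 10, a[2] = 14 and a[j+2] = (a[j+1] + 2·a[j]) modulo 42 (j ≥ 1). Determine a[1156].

20

We have a[1] = 10,  a[2] = 14,  a[3] = 34,  a[4] = 20,  a[5] = 4,  a[6] = 2,  a[7] = 10,  a[8] = 14.
The sequence repeats with period 6.
So a[1156] = a[1 + ((1156-1) mod 6)] = a[4] = 20.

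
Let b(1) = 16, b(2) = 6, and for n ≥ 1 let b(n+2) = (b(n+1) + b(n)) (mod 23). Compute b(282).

Computing terms: b(1) = 16,  b(2) = 6,  b(3) = 22,  b(4) = 5,  b(5) = 4,  b(6) = 9,  b(7) = 13,  b(8) = 22,  b(9) = 12,  b(10) = 11,  b(11) = 0,  b(12) = 11,  b(13) = 11,  b(14) = 22,  b(15) = 10,  b(16) = 9,  b(17) = 19,  b(18) = 5,  b(19) = 1,  b(20) = 6,  b(21) = 7,  b(22) = 13,  b(23) = 20,  b(24) = 10,  b(25) = 7,  b(26) = 17,  b(27) = 1,  b(28) = 18,  b(29) = 19,  b(30) = 14,  b(31) = 10,  b(32) = 1,  b(33) = 11,  b(34) = 12,  b(35) = 0,  b(36) = 12,  b(37) = 12,  b(38) = 1,  b(39) = 13,  b(40) = 14,  b(41) = 4,  b(42) = 18,  b(43) = 22,  b(44) = 17,  b(45) = 16,  b(46) = 10,  b(47) = 3,  b(48) = 13,  b(49) = 16,  b(50) = 6.
Since (b(49), b(50)) = (b(1), b(2)) = (16, 6) (two consecutive terms determine the rest), the sequence is periodic with period 48.
So b(282) = b(1 + ((282-1) mod 48)) = b(42) = 18.

18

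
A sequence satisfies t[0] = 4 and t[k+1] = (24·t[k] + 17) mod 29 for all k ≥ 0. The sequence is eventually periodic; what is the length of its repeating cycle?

Listing terms: t[0] = 4,  t[1] = 26,  t[2] = 3,  t[3] = 2,  t[4] = 7,  t[5] = 11,  t[6] = 20,  t[7] = 4.
Since t[7] = t[0] = 4, the sequence is periodic with period 7.

7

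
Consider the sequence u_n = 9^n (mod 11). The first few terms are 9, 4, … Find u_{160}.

1

We have u_1 = 9; u_2 = 4; u_3 = 3; u_4 = 5; u_5 = 1; u_6 = 9.
Since u_6 = u_1 = 9, the sequence is periodic with period 5.
So u_{160} = u_{1 + ((160-1) mod 5)} = u_5 = 1.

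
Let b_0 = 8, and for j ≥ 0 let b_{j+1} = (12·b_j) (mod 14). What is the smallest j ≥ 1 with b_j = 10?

We have b_0 = 8; b_1 = 12; b_2 = 4; b_3 = 6; b_4 = 2; b_5 = 10; b_6 = 8.
The sequence repeats with period 6.
The value 10 first appears (with j ≥ 1) at b_5.

5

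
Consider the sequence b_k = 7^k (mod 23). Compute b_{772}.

We have b_1 = 7,  b_2 = 3,  b_3 = 21,  b_4 = 9,  b_5 = 17,  b_6 = 4,  b_7 = 5,  b_8 = 12,  b_9 = 15,  b_{10} = 13,  b_{11} = 22,  b_{12} = 16,  b_{13} = 20,  b_{14} = 2,  b_{15} = 14,  b_{16} = 6,  b_{17} = 19,  b_{18} = 18,  b_{19} = 11,  b_{20} = 8,  b_{21} = 10,  b_{22} = 1,  b_{23} = 7.
The sequence repeats with period 22.
(772 - 1) mod 22 = 1, so b_{772} = b_2 = 3.

3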